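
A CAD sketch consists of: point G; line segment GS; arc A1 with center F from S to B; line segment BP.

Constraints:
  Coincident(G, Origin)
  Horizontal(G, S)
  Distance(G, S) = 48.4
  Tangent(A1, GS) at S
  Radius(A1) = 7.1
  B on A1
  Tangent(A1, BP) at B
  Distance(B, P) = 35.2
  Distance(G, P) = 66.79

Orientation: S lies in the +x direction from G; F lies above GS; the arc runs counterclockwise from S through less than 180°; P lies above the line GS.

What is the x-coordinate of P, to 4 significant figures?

51.19

Checks: |FB| = 7.100 ✓; ∠(FB, BP) = 90.00° ✓; |BP| = 35.20 ✓; |GP| = 66.79 ✓.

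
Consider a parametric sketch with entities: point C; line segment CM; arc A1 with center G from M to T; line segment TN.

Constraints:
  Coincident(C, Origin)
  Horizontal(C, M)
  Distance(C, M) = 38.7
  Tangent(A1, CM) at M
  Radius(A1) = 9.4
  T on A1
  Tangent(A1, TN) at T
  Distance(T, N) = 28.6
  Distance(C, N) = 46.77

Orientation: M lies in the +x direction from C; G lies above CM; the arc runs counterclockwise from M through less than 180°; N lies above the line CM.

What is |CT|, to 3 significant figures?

48.5

Checks: ∠(GM, MC) = 90.00° ✓; |GT| = 9.400 ✓; ∠(GT, TN) = 90.00° ✓; |TN| = 28.60 ✓; |CN| = 46.77 ✓.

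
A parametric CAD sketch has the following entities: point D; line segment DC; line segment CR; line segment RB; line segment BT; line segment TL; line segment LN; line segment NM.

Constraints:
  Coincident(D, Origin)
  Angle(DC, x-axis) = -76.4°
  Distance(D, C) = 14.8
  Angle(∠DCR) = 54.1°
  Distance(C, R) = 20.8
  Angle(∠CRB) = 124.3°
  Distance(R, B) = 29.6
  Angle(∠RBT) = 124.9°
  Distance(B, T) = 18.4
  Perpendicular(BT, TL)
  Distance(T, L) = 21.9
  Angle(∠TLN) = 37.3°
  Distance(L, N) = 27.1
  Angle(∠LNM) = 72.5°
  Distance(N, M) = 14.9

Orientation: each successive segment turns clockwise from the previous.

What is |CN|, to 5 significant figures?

44.884

BT ⟂ TL, so TL runs at -43.100°; with |TL| = 21.9, L = (6.6443, 20.932). ∠TLN = 37.3° gives LN at 174.20° from the x-axis; with |LN| = 27.1, N = (-20.317, 23.671). Then |CN| = |N − C| = 44.884.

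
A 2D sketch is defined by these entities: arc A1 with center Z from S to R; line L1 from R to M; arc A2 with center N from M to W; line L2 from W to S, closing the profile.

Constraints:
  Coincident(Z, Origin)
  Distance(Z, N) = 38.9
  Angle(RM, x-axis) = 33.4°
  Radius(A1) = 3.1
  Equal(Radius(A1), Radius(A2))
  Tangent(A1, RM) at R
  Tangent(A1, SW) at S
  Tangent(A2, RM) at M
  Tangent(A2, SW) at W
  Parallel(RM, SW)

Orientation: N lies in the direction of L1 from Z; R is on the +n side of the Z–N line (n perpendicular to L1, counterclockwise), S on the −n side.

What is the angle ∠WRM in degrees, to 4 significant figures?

9.056°

Tangency of A1 to both parallel lines with radius 3.1 puts R and S at Z ± 3.1·n: R = (-1.706, 2.588), S = (1.706, -2.588). Equal radii place M and W the same way about N: M = N + 3.1·n = (30.77, 24.00), W = N − 3.1·n = (34.18, 18.83). Then cos ∠WRM = RW·RM / (|RW||RM|), giving 9.056°.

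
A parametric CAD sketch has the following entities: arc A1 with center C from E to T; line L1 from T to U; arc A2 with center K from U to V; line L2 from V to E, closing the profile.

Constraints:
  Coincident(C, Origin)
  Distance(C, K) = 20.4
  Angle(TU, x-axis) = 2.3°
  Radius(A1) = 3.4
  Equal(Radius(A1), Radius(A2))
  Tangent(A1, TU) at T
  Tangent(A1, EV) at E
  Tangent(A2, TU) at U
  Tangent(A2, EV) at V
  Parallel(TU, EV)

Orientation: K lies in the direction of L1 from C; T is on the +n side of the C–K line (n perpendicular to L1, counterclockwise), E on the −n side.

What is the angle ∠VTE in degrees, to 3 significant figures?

71.6°

The slot axis is L1's direction at 2.3°, so u = (cos 2.3°, sin 2.3°) = (0.999, 0.0401) and n = (−sin 2.3°, cos 2.3°) = (-0.0401, 0.999). C is at the origin and K lies 20.4 along u from C, so K = 20.4·u = (20.4, 0.819). Tangency of A1 to both parallel lines with radius 3.4 puts T and E at C ± 3.4·n: T = (-0.136, 3.40), E = (0.136, -3.40). Equal radii place U and V the same way about K: U = K + 3.4·n = (20.2, 4.22), V = K − 3.4·n = (20.5, -2.58). Then cos ∠VTE = TV·TE / (|TV||TE|), giving 71.6°.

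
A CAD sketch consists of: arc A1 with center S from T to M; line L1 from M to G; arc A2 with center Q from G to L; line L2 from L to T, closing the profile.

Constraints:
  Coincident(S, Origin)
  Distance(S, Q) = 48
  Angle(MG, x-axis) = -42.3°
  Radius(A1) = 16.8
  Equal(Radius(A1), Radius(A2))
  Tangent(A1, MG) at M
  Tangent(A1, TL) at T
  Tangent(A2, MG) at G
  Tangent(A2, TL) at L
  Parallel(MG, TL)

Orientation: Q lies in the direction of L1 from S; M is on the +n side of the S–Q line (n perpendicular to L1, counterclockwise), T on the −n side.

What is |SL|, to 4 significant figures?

50.86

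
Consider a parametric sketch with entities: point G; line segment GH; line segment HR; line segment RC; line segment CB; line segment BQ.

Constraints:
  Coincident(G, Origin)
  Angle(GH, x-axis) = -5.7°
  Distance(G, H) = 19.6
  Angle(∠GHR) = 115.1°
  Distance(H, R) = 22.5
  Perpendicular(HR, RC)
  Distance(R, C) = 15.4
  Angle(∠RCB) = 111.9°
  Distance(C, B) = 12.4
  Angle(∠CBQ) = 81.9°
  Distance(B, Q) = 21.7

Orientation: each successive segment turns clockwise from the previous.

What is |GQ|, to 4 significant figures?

23.52

G is at the origin; GH runs at -5.7° with length 19.6, so H = (19.50, -1.947). ∠GHR = 115.1° gives HR at -70.60° from the x-axis; with |HR| = 22.5, R = (26.98, -23.17). HR is perpendicular to RC, so RC runs at -160.6°; with |RC| = 15.4, C = (12.45, -28.28). ∠RCB = 111.9° gives CB at 131.3° from the x-axis; with |CB| = 12.4, B = (4.267, -18.97). ∠CBQ = 81.9° gives BQ at 33.20° from the x-axis; with |BQ| = 21.7, Q = (22.42, -7.087). Then |GQ| = |Q − G| = 23.52.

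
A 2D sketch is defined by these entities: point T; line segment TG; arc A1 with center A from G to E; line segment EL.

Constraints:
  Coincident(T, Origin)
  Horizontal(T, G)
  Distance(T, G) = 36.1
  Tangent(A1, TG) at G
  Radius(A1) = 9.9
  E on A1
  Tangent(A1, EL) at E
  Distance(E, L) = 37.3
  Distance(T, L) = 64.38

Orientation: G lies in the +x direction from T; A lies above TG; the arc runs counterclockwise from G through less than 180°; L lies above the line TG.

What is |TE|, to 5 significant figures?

47.192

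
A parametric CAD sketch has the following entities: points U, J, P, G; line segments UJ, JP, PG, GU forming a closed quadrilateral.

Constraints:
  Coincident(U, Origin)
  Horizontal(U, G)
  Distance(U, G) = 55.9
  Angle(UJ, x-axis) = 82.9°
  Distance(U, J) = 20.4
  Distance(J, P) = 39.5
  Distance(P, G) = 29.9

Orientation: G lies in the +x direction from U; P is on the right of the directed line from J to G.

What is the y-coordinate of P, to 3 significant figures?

-10.1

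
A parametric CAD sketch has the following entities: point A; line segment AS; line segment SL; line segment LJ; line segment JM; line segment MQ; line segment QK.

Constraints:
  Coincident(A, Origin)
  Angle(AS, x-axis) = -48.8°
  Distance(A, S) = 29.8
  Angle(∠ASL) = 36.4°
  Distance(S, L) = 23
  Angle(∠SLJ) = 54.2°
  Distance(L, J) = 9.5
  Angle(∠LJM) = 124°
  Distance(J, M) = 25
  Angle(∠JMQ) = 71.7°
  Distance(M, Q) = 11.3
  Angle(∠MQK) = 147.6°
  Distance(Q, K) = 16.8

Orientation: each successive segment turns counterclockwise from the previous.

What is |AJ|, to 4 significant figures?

11.93

A is at the origin; AS runs at -48.8° with length 29.8, so S = (19.63, -22.42). ∠ASL = 36.4° gives SL at 94.80° from the x-axis; with |SL| = 23.0, L = (17.70, 0.4974). ∠SLJ = 54.2° gives LJ at -139.4° from the x-axis; with |LJ| = 9.5, J = (10.49, -5.685). Then |AJ| = |J − A| = 11.93.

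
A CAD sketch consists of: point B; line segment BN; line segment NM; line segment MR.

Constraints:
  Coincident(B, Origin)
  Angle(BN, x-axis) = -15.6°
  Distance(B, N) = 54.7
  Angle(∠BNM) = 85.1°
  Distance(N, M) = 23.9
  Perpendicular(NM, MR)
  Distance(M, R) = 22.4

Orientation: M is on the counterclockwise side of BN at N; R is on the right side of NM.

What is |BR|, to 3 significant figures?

79.3

B is at the origin; BN runs at -15.6° with length 54.7, so N = 54.7·(cos -15.6°, sin -15.6°) = (52.7, -14.7). ∠BNM = 85.1°, so NM runs at -15.6° + (180° − 85.1°) = 79.3° from the x-axis; with |NM| = 23.9, M = N + 23.9·(cos 79.3°, sin 79.3°) = (57.1, 8.77). NM is perpendicular to MR; with |MR| = 22.4 on the right of NM, R = M + 22.4·(0.983, -0.186) = (79.1, 4.62). Then |BR| = |R − B| = 79.3.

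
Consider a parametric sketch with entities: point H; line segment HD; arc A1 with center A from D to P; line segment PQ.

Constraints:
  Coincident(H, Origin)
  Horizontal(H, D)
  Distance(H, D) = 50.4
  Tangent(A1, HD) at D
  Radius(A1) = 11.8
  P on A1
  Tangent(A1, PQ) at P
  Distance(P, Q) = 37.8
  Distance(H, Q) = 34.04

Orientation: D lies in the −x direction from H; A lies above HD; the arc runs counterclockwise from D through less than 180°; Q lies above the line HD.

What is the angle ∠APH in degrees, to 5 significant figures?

140.03°

Checks: |AP| = 11.80 ✓; ∠(AP, PQ) = 90.00° ✓; |PQ| = 37.80 ✓; |HQ| = 34.04 ✓.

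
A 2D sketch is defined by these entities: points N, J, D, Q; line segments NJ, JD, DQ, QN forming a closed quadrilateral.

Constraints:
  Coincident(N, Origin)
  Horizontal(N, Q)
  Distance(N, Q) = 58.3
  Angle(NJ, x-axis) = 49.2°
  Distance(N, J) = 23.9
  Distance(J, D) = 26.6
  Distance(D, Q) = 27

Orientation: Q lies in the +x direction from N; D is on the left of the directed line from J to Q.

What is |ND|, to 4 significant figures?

47.19

N is at the origin; NQ is horizontal with |NQ| = 58.3 and Q in +x, so Q = (58.3, 0). NJ runs at 49.2° with |NJ| = 23.9, so J = (15.62, 18.09). D is determined by |JD| = 26.6 and |DQ| = 27.0 together: it lies at the intersection of circle(J, 26.6) and circle(Q, 27.0). With |JQ| = 46.36, the foot of the radical line on JQ is 22.95 from J and the perpendicular offset is √(26.6² − 22.95²) = 13.45. Taking the left-of-JQ solution: D = (41.99, 21.52).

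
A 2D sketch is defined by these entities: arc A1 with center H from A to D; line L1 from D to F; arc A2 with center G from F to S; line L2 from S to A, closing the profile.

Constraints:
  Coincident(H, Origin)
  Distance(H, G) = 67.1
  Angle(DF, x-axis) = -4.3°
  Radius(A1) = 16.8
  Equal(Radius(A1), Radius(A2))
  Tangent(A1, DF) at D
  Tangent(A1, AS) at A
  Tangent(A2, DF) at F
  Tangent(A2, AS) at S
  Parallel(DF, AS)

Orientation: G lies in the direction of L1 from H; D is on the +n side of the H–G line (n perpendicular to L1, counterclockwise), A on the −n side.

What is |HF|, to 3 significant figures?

69.2

The slot axis is L1's direction at -4.3°, so u = (cos -4.3°, sin -4.3°) = (0.997, -0.0750) and n = (−sin -4.3°, cos -4.3°) = (0.0750, 0.997). H is at the origin and G lies 67.1 along u from H, so G = 67.1·u = (66.9, -5.03). Tangency of A1 to both parallel lines with radius 16.8 puts D and A at H ± 16.8·n: D = (1.26, 16.8), A = (-1.26, -16.8). Equal radii place F and S the same way about G: F = G + 16.8·n = (68.2, 11.7), S = G − 16.8·n = (65.7, -21.8). Then |HF| = |F − H| = 69.2.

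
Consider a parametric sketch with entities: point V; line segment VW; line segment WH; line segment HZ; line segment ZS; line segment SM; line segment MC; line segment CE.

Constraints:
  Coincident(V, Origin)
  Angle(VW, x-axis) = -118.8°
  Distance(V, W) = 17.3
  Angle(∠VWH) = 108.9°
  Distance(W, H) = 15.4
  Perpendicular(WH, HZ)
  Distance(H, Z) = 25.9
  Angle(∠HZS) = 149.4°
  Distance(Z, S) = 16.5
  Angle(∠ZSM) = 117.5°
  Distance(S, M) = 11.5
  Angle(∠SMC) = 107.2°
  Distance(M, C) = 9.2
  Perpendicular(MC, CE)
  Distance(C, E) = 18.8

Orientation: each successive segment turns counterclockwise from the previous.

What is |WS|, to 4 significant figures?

40.71

V is at the origin; VW runs at -118.8° with length 17.3, so W = (-8.334, -15.16). ∠VWH = 108.9° gives WH at -47.70° from the x-axis; with |WH| = 15.4, H = (2.030, -26.55). WH ⟂ HZ, so HZ runs at 42.30°; with |HZ| = 25.9, Z = (21.19, -9.119). ∠HZS = 149.4° gives ZS at 72.90° from the x-axis; with |ZS| = 16.5, S = (26.04, 6.651). Then |WS| = |S − W| = 40.71.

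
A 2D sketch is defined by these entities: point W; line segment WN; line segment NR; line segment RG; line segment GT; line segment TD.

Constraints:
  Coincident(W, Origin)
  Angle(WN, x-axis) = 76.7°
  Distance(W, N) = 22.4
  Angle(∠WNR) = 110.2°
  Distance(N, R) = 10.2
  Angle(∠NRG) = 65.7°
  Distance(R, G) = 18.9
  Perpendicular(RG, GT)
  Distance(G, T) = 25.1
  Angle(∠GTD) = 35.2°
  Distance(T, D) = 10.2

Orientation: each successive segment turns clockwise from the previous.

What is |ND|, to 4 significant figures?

11.56

The perpendicularity gives GT at right angles to RG, so GT runs at 162.6°; with |GT| = 25.1, T = (-14.32, 12.50). ∠GTD = 35.2° gives TD at 17.80° from the x-axis; with |TD| = 10.2, D = (-4.612, 15.61). Then |ND| = |D − N| = 11.56.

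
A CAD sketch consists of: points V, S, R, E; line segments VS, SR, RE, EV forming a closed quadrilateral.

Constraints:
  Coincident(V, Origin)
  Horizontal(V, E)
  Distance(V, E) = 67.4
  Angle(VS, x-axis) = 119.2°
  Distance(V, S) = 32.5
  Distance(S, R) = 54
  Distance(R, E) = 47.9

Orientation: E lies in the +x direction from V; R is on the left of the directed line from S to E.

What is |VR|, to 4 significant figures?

52.84

V is at the origin; V and E share the same y with |VE| = 67.4 and E in +x, so E = (67.4, 0). VS runs at 119.2° with |VS| = 32.5, so S = (-15.86, 28.37). R is determined by |SR| = 54.0 and |RE| = 47.9 together: it lies at the intersection of circle(S, 54.0) and circle(E, 47.9). With |SE| = 87.96, the foot of the radical line on SE is 47.51 from S and the perpendicular offset is √(54.0² − 47.51²) = 25.66. Taking the left-of-SE solution: R = (37.39, 37.34).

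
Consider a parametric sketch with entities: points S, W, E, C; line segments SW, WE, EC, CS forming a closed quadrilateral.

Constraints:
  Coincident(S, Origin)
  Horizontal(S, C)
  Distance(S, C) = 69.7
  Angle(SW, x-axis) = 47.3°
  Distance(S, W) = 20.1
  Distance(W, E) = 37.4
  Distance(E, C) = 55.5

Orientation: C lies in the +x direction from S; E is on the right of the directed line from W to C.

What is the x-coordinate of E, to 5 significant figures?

18.860

Checks: |WE| = 37.40 ✓; |EC| = 55.50 ✓.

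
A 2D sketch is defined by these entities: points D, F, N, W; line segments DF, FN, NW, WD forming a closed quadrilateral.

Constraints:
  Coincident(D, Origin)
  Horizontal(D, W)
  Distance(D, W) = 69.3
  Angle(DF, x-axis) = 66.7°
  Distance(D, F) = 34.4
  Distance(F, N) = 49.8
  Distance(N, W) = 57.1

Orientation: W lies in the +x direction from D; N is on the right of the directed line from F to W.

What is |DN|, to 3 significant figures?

23.7

Checks: |FN| = 49.80 ✓; |NW| = 57.10 ✓.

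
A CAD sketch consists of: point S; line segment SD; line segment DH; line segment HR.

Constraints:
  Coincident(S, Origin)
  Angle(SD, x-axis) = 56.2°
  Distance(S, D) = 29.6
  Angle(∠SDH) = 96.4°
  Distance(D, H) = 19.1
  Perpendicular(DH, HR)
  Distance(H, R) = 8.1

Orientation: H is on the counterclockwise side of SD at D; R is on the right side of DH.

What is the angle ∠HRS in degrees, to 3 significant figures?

30.8°

∠SDH = 96.4°, so DH runs at 56.2° + (180° − 96.4°) = 140° from the x-axis; with |DH| = 19.1, H = D + 19.1·(cos 140°, sin 140°) = (1.88, 36.9). DH ⟂ HR; with |HR| = 8.1 on the right of DH, R = H + 8.1·(0.645, 0.764) = (7.11, 43.1). Then cos ∠HRS = RH·RS / (|RH||RS|), giving 30.8°.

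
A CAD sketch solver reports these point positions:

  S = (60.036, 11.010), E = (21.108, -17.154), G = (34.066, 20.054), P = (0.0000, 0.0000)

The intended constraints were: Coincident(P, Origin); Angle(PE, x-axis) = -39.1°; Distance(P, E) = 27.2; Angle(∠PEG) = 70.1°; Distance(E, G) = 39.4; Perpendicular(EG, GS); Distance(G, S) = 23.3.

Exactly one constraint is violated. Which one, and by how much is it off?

Distance(G, S) = 23.3 — off by 4.20.

P = (0.00, 0.00) ✓; PE at -39.10° ✓; |PE| = 27.20 ✓; ∠PEG = 70.10° ✓; |EG| = 39.40 ✓; ∠(EG, GS) = 90.00° ✓; |GS| = 27.50 ✗.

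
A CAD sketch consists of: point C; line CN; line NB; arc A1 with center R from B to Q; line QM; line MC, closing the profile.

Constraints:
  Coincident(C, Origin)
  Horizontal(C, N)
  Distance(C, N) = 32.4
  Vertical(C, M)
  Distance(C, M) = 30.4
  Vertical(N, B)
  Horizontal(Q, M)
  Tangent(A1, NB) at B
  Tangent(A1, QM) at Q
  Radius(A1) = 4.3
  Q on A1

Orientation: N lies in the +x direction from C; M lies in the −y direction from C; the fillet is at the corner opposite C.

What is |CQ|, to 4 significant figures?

41.40

C is at the origin; C and N share the same y with |CN| = 32.4 and N on the +x side, so N = (32.40, 0.000). CM is vertical with |CM| = 30.4 and M on the −y side, so M = (0.000, -30.40). The virtual corner opposite C is at (32.40, -30.40). A1 meets NB tangentially, so RB is at right angles to NB and since A1 is tangent to QM there, RQ ⟂ QM, with radius 4.3, so the center R sits 4.3 in from both sides at R = (28.10, -26.10). That places the tangent points at B = (32.40, -26.10) on NB and Q = (28.10, -30.40) on QM. Then |CQ| = |Q − C| = 41.40.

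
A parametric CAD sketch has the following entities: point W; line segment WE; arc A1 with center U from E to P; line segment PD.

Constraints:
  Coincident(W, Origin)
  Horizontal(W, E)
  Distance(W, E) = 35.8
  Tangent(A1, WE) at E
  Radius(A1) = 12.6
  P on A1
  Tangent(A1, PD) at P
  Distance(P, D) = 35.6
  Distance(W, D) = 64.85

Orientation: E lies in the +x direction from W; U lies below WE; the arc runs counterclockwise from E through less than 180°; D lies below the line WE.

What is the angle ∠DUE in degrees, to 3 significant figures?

172°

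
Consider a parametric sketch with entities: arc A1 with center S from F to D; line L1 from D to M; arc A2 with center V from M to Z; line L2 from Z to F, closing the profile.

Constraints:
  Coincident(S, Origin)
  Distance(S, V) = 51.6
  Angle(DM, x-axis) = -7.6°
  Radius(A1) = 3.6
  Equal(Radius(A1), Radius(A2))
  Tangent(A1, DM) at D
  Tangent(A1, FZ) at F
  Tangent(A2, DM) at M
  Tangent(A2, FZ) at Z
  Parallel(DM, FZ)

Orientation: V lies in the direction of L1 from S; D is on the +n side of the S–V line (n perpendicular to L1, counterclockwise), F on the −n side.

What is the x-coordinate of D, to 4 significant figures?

0.4761

The slot axis is L1's direction at -7.6°, so u = (cos -7.6°, sin -7.6°) = (0.9912, -0.1323) and n = (−sin -7.6°, cos -7.6°) = (0.1323, 0.9912). S is at the origin and V lies 51.6 along u from S, so V = 51.6·u = (51.15, -6.824). Tangency of A1 to both parallel lines with radius 3.6 puts D and F at S ± 3.6·n: D = (0.4761, 3.568), F = (-0.4761, -3.568). So D.x = 0.4761.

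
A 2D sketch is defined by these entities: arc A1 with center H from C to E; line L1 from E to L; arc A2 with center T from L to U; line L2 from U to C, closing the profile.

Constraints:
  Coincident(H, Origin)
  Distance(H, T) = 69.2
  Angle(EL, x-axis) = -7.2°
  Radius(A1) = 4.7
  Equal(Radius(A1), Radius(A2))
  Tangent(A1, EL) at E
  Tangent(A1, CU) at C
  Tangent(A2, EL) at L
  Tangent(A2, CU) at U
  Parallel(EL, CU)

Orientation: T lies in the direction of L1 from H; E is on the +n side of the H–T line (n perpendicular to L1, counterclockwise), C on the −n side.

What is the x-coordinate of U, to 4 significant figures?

68.07

Tangency of A1 to both parallel lines with radius 4.7 puts E and C at H ± 4.7·n: E = (0.5891, 4.663), C = (-0.5891, -4.663). Equal radii place L and U the same way about T: L = T + 4.7·n = (69.24, -4.010), U = T − 4.7·n = (68.07, -13.34). So U.x = 68.07.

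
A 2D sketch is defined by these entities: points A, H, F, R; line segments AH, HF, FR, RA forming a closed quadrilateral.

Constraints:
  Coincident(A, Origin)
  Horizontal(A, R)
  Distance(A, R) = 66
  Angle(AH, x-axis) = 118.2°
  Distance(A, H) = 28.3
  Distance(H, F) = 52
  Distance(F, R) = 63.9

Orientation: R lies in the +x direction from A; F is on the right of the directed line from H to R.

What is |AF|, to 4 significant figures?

24.02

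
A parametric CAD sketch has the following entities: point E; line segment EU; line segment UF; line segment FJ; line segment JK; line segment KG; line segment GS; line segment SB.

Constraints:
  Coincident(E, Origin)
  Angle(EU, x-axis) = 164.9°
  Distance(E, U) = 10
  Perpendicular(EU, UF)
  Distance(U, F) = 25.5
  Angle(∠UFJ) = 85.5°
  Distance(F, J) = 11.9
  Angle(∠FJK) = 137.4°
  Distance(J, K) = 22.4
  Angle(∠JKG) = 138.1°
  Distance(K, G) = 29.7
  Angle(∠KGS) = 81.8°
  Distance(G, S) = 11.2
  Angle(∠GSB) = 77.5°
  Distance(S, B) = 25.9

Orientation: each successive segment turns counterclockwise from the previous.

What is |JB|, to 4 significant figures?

24.33

E is at the origin; EU runs at 164.9° with length 10.0, so U = (-9.655, 2.605). EU ⟂ UF, so UF runs at -105.1°; with |UF| = 25.5, F = (-16.30, -22.01). ∠UFJ = 85.5° gives FJ at -10.60° from the x-axis; with |FJ| = 11.9, J = (-4.601, -24.20). ∠FJK = 137.4° gives JK at 32.00° from the x-axis; with |JK| = 22.4, K = (14.40, -12.33). ∠JKG = 138.1° gives KG at 73.90° from the x-axis; with |KG| = 29.7, G = (22.63, 16.20). ∠KGS = 81.8° gives GS at 172.1° from the x-axis; with |GS| = 11.2, S = (11.54, 17.74). ∠GSB = 77.5° gives SB at -85.40° from the x-axis; with |SB| = 25.9, B = (13.62, -8.075). Then |JB| = |B − J| = 24.33.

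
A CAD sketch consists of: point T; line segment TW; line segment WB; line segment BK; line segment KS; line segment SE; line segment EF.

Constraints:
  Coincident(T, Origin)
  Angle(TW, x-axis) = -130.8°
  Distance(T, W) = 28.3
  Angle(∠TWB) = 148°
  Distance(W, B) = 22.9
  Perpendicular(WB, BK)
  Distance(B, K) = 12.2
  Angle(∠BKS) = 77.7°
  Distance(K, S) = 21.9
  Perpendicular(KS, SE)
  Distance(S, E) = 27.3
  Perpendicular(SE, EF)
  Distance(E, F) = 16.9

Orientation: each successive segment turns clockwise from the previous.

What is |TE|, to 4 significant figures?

46.33

∠BKS = 77.7° gives KS at 4.900° from the x-axis; with |KS| = 21.9, S = (-22.16, -14.67). KS ⟂ SE, so SE runs at -85.10°; with |SE| = 27.3, E = (-19.82, -41.87). Then |TE| = |E − T| = 46.33.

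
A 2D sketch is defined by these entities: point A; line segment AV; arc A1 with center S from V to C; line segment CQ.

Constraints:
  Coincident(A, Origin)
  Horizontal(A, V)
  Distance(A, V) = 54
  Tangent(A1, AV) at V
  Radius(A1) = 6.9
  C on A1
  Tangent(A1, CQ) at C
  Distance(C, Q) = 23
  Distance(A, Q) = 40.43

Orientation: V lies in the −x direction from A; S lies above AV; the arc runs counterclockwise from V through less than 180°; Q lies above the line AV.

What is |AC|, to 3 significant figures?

48.6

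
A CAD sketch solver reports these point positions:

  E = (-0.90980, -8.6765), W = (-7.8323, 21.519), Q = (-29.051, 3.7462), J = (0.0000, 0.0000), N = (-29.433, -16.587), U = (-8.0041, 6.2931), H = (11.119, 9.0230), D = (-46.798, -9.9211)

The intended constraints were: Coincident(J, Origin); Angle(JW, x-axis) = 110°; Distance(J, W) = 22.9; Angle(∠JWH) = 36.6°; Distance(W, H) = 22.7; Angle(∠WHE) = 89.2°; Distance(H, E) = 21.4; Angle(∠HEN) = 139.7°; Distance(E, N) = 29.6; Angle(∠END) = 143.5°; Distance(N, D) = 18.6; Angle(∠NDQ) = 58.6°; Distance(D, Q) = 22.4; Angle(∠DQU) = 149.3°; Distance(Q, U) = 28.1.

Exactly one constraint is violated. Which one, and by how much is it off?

Distance(Q, U) = 28.1 — off by 6.90.

J = (0.00, 0.00) ✓; JW at 110.0° ✓; |JW| = 22.90 ✓; ∠JWH = 36.60° ✓; |WH| = 22.70 ✓; ∠WHE = 89.20° ✓; |HE| = 21.40 ✓; ∠HEN = 139.7° ✓; |EN| = 29.60 ✓; ∠END = 143.5° ✓; |ND| = 18.60 ✓; ∠NDQ = 58.60° ✓; |DQ| = 22.40 ✓; ∠DQU = 149.3° ✓; |QU| = 21.20 ✗.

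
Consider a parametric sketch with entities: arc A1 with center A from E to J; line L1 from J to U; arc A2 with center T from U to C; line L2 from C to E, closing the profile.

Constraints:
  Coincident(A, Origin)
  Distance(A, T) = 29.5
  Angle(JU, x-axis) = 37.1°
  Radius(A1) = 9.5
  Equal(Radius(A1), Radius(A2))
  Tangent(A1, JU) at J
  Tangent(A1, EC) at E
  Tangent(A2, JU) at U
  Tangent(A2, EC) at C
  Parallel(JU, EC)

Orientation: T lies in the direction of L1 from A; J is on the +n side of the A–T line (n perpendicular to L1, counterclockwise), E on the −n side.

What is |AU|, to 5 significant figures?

30.992

The slot axis is L1's direction at 37.1°, so u = (cos 37.1°, sin 37.1°) = (0.79758, 0.60321) and n = (−sin 37.1°, cos 37.1°) = (-0.60321, 0.79758). A is at the origin and T lies 29.5 along u from A, so T = 29.5·u = (23.529, 17.795). Tangency of A1 to both parallel lines with radius 9.5 puts J and E at A ± 9.5·n: J = (-5.7305, 7.5770), E = (5.7305, -7.5770). Equal radii place U and C the same way about T: U = T + 9.5·n = (17.798, 25.372), C = T − 9.5·n = (29.259, 10.218). Then |AU| = |U − A| = 30.992.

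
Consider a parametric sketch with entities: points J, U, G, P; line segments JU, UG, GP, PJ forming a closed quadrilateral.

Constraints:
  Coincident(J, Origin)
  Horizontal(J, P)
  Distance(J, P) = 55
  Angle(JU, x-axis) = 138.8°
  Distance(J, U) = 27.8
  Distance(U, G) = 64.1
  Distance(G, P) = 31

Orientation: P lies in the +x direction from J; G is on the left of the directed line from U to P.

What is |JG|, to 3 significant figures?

51.0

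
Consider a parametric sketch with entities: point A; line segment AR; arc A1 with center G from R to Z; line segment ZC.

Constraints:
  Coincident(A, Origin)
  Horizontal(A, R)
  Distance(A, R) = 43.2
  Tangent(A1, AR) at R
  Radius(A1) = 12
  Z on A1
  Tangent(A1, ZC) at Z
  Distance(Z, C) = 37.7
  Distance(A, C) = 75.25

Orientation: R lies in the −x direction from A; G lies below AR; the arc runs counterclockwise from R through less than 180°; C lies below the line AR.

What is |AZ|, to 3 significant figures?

56.4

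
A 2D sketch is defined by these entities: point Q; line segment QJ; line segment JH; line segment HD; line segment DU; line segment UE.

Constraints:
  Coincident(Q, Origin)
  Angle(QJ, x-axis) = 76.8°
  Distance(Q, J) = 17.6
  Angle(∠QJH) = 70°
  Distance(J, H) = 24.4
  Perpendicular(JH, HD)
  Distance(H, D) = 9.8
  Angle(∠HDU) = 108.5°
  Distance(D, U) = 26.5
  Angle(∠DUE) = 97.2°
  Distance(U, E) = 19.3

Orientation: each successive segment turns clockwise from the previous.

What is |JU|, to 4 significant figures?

18.22

Q is at the origin; QJ runs at 76.8° with length 17.6, so J = (4.019, 17.13). ∠QJH = 70.0° gives JH at -33.20° from the x-axis; with |JH| = 24.4, H = (24.44, 3.774). JH ⟂ HD, so HD runs at -123.2°; with |HD| = 9.8, D = (19.07, -4.426). ∠HDU = 108.5° gives DU at 165.3° from the x-axis; with |DU| = 26.5, U = (-6.563, 2.299). Then |JU| = |U − J| = 18.22.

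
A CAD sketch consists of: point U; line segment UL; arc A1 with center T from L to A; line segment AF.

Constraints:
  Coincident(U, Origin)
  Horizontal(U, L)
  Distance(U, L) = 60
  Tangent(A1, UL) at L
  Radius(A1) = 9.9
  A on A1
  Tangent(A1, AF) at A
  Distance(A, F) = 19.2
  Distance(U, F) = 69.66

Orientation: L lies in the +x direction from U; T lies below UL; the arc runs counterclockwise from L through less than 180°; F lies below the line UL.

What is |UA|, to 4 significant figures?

53.92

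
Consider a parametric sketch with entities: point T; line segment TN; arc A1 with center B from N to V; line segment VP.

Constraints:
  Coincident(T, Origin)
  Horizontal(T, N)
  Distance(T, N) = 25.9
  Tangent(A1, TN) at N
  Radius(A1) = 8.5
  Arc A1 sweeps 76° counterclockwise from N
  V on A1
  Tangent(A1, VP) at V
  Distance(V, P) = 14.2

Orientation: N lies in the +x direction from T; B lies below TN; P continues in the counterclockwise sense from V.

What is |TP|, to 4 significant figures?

24.72

T is at the origin; T and N share the same y with |TN| = 25.9 and N on the +x side, so N = (25.90, 0.000). Since A1 is tangent to TN there, BN ⟂ TN, so B = N + (0, -8.5) = (25.90, -8.500). On A1, N sits at bearing 90° from B; a 76° counterclockwise sweep puts V at bearing 166°, so V = B + 8.5·(cos 166°, sin 166°) = (17.65, -6.444). Since A1 is tangent to VP there, BV ⟂ VP, so VP runs along (−sin 166°, cos 166°); with |VP| = 14.2, P = (14.22, -20.22). Then |TP| = |P − T| = 24.72.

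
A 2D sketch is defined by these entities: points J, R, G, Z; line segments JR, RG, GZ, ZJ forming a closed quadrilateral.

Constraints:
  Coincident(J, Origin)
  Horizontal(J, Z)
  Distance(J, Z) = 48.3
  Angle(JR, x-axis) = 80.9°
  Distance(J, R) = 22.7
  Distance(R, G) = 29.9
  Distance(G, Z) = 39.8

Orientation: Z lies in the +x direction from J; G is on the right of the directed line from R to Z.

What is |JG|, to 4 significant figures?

11.48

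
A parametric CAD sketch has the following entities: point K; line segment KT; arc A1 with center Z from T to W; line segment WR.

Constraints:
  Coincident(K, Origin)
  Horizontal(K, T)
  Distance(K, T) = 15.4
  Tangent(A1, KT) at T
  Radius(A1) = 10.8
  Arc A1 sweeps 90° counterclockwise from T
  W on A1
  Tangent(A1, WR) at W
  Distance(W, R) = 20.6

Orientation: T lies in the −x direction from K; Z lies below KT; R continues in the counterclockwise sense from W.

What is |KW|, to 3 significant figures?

28.3

K is at the origin; KT is horizontal with |KT| = 15.4 and T on the −x side, so T = (-15.4, 0.00). Tangency of A1 to KT means the radius ZT is perpendicular to KT, so Z = T + (0, -10.8) = (-15.4, -10.8). On A1, T sits at bearing 90° from Z; a 90° counterclockwise sweep puts W at bearing 180°, so W = Z + 10.8·(cos 180°, sin 180°) = (-26.2, -10.8). Then |KW| = |W − K| = 28.3.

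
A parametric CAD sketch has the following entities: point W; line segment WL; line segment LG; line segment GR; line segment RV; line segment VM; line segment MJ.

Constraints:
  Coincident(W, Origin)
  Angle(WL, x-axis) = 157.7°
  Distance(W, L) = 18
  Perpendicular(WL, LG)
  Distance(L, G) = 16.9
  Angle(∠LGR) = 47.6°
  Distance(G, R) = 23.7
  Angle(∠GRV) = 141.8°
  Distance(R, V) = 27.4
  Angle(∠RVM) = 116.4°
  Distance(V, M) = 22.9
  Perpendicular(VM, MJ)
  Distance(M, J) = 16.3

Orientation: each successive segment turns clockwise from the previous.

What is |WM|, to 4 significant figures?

42.12

W is at the origin; WL runs at 157.7° with length 18.0, so L = (-16.65, 6.830). WL ⟂ LG, so LG runs at 67.70°; with |LG| = 16.9, G = (-10.24, 22.47). ∠LGR = 47.6° gives GR at -64.70° from the x-axis; with |GR| = 23.7, R = (-0.1126, 1.039). ∠GRV = 141.8° gives RV at -102.9° from the x-axis; with |RV| = 27.4, V = (-6.230, -25.67). ∠RVM = 116.4° gives VM at -166.5° from the x-axis; with |VM| = 22.9, M = (-28.50, -31.01). Then |WM| = |M − W| = 42.12.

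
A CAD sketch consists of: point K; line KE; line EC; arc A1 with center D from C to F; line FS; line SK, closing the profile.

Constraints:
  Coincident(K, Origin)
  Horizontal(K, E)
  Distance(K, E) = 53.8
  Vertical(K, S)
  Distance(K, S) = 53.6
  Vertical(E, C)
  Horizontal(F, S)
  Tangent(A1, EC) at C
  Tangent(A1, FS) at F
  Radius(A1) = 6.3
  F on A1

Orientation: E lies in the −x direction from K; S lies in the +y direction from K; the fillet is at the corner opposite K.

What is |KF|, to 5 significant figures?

71.619

K is at the origin; KE is horizontal with |KE| = 53.8 and E on the −x side, so E = (-53.800, 0.0000). K and S share the same x with |KS| = 53.6 and S on the +y side, so S = (0.0000, 53.600). The virtual corner opposite K is at (-53.800, 53.600). The tangent condition forces DC to be normal to EC and the tangent condition forces DF to be normal to FS, with radius 6.3, so the center D sits 6.3 in from both sides at D = (-47.500, 47.300). That places the tangent points at C = (-53.800, 47.300) on EC and F = (-47.500, 53.600) on FS. Then |KF| = |F − K| = 71.619.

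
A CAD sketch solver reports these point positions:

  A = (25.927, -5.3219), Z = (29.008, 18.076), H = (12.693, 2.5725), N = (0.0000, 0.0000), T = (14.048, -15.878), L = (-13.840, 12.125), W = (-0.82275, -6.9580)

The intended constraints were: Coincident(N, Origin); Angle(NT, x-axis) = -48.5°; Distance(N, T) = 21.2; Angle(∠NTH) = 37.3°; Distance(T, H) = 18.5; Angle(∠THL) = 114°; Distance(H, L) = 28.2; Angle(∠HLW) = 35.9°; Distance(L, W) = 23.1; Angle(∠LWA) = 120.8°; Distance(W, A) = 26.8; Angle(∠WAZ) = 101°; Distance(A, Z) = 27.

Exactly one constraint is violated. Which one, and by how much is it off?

Distance(A, Z) = 27 — off by 3.40.

N = (0.00, 0.00) ✓; NT at -48.50° ✓; |NT| = 21.20 ✓; ∠NTH = 37.30° ✓; |TH| = 18.50 ✓; ∠THL = 114.0° ✓; |HL| = 28.20 ✓; ∠HLW = 35.90° ✓; |LW| = 23.10 ✓; ∠LWA = 120.8° ✓; |WA| = 26.80 ✓; ∠WAZ = 101.0° ✓; |AZ| = 23.60 ✗.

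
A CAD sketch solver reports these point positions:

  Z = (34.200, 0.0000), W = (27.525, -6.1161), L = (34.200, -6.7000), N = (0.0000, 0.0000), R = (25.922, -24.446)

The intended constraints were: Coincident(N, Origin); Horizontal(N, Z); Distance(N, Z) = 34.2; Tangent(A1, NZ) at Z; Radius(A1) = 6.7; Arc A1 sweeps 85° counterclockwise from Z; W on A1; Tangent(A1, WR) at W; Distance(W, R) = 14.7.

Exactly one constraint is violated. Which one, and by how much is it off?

Distance(W, R) = 14.7 — off by 3.70.

N = (0.00, 0.00) ✓; N.y = 0.00, Z.y = 0.00 ✓; |NZ| = 34.20 ✓; ∠(LZ, ZN) = 90.00° ✓; |LZ| = 6.700 ✓; bearing(L→W) − bearing(L→Z) = 85.00° ✓; |LW| = 6.700 ✓; ∠(LW, WR) = 90.00° ✓; |WR| = 18.40 ✗.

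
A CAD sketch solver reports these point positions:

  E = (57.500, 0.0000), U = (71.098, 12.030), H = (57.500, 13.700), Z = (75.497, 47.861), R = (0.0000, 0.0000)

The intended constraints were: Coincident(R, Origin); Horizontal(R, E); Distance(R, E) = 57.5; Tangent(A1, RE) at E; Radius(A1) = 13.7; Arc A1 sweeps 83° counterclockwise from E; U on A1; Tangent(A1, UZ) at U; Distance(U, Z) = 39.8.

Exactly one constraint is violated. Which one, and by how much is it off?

Distance(U, Z) = 39.8 — off by 3.70.

R = (0.00, 0.00) ✓; R.y = 0.00, E.y = 0.00 ✓; |RE| = 57.50 ✓; ∠(HE, ER) = 90.00° ✓; |HE| = 13.70 ✓; bearing(H→U) − bearing(H→E) = 83.00° ✓; |HU| = 13.70 ✓; ∠(HU, UZ) = 90.00° ✓; |UZ| = 36.10 ✗.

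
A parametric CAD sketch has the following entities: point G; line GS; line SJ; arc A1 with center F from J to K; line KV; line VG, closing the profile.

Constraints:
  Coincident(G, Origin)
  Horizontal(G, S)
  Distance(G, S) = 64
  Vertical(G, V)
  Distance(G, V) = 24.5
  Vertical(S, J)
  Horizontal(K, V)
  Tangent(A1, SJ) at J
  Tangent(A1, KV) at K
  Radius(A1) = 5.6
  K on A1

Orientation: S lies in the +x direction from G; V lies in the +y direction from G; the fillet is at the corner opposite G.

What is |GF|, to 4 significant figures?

61.38

G is at the origin; GS is horizontal with |GS| = 64.0 and S on the +x side, so S = (64.00, 0.000). G and V share the same x with |GV| = 24.5 and V on the +y side, so V = (0.000, 24.50). The virtual corner opposite G is at (64.00, 24.50). Since A1 is tangent to SJ there, FJ ⟂ SJ and since A1 is tangent to KV there, FK ⟂ KV, with radius 5.6, so the center F sits 5.6 in from both sides at F = (58.40, 18.90). Then |GF| = |F − G| = 61.38.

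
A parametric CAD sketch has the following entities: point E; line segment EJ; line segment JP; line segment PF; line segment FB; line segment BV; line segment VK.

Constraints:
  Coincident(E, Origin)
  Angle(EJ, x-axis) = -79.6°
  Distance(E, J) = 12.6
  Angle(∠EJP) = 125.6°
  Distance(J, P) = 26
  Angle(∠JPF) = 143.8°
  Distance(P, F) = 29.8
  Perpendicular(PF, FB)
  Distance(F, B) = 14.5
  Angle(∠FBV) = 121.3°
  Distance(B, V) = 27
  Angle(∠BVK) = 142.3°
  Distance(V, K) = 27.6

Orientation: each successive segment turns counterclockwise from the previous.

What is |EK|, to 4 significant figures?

2.509

E is at the origin; EJ runs at -79.6° with length 12.6, so J = (2.275, -12.39). ∠EJP = 125.6° gives JP at -25.20° from the x-axis; with |JP| = 26.0, P = (25.80, -23.46). ∠JPF = 143.8° gives PF at 11.00° from the x-axis; with |PF| = 29.8, F = (55.05, -17.78). PF is perpendicular to FB, so FB runs at 101.0°; with |FB| = 14.5, B = (52.29, -3.544). ∠FBV = 121.3° gives BV at 159.7° from the x-axis; with |BV| = 27.0, V = (26.96, 5.824). ∠BVK = 142.3° gives VK at -162.6° from the x-axis; with |VK| = 27.6, K = (0.6258, -2.430). Then |EK| = |K − E| = 2.509.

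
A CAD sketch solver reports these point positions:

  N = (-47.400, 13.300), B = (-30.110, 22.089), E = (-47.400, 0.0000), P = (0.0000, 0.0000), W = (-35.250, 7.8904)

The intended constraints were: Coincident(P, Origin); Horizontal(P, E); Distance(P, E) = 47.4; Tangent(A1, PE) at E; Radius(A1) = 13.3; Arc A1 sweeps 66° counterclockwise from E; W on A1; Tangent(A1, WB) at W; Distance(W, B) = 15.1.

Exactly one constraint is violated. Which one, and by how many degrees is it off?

Tangent(A1, WB) at W — off by 4.10°.

P = (0.00, 0.00) ✓; P.y = 0.00, E.y = 0.00 ✓; |PE| = 47.40 ✓; ∠(NE, EP) = 90.00° ✓; |NE| = 13.30 ✓; bearing(N→W) − bearing(N→E) = 66.00° ✓; |NW| = 13.30 ✓; ∠(NW, WB) = 85.90° ✗; |WB| = 15.10 ✓.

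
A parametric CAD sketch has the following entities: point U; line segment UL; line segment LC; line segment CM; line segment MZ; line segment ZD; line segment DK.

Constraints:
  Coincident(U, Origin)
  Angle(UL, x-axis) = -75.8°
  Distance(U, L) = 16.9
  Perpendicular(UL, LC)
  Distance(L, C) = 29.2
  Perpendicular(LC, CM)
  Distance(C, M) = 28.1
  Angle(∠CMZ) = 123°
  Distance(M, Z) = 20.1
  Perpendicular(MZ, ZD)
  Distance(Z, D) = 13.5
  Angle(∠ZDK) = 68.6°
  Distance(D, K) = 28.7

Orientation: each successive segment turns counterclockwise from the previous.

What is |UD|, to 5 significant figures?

11.920

U is at the origin; UL runs at -75.8° with length 16.9, so L = (4.1457, -16.384). UL is perpendicular to LC, so LC runs at 14.200°; with |LC| = 29.2, C = (32.453, -9.2207). LC ⟂ CM, so CM runs at 104.20°; with |CM| = 28.1, M = (25.560, 18.021). ∠CMZ = 123.0° gives MZ at 161.20° from the x-axis; with |MZ| = 20.1, Z = (6.5327, 24.498). MZ is perpendicular to ZD, so ZD runs at -108.80°; with |ZD| = 13.5, D = (2.1821, 11.719). Then |UD| = |D − U| = 11.920.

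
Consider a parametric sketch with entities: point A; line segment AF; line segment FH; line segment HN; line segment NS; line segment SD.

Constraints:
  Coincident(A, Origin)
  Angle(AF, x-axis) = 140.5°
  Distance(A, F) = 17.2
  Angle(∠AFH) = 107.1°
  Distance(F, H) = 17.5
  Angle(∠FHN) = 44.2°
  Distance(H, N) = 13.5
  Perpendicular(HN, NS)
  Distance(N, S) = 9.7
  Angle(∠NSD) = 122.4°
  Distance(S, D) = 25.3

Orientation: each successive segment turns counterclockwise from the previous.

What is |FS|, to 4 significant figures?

2.676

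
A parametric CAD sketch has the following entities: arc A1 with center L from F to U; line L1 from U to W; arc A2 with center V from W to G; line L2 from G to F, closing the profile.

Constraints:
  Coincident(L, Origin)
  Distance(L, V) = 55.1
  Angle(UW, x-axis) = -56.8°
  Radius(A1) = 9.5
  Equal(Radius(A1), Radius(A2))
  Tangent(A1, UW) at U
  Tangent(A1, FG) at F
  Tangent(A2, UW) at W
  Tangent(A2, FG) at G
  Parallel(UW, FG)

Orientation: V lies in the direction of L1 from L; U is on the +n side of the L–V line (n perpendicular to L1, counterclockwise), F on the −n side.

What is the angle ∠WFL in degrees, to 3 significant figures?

71.0°

Tangency of A1 to both parallel lines with radius 9.5 puts U and F at L ± 9.5·n: U = (7.95, 5.20), F = (-7.95, -5.20). Equal radii place W and G the same way about V: W = V + 9.5·n = (38.1, -40.9), G = V − 9.5·n = (22.2, -51.3). Then cos ∠WFL = FW·FL / (|FW||FL|), giving 71.0°.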